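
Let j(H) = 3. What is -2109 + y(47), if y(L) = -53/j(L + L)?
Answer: -6380/3 ≈ -2126.7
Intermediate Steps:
y(L) = -53/3
-2109 + y(47) = -2109 - 53/3 = -6380/3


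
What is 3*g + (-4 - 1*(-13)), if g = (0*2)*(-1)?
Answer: 9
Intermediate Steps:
g = 0 (g = 0*(-1) = 0)
3*g + (-4 - 1*(-13)) = 3*0 + (-4 - 1*(-13)) = 0 + (-4 + 13) = 0 + 9 = 9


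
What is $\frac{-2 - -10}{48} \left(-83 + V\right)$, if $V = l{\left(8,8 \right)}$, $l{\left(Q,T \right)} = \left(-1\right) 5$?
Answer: $- \frac{44}{3} \approx -14.667$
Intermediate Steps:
$l{\left(Q,T \right)} = -5$
$V = -5$
$\frac{-2 - -10}{48} \left(-83 + V\right) = \frac{-2 - -10}{48} \left(-83 - 5\right) = \left(-2 + 10\right) \frac{1}{48} \left(-88\right) = 8 \cdot \frac{1}{48} \left(-88\right) = \frac{1}{6} \left(-88\right) = - \frac{44}{3}$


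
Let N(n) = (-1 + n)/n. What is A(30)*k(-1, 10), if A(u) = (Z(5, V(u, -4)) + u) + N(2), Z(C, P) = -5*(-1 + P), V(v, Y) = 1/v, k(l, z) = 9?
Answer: 318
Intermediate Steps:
Z(C, P) = 5 - 5*P
N(n) = (-1 + n)/n
A(u) = 11/2 + u - 5/u (A(u) = ((5 - 5/u) + u) + (-1 + 2)/2 = (5 + u - 5/u) + (½)*1 = (5 + u - 5/u) + ½ = 11/2 + u - 5/u)
A(30)*k(-1, 10) = (11/2 + 30 - 5/30)*9 = (11/2 + 30 - 5*1/30)*9 = (11/2 + 30 - ⅙)*9 = (106/3)*9 = 318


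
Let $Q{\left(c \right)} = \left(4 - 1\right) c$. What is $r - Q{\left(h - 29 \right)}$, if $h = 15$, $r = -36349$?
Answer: $-36307$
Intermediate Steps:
$Q{\left(c \right)} = 3 c$
$r - Q{\left(h - 29 \right)} = -36349 - 3 \left(15 - 29\right) = -36349 - 3 \left(-14\right) = -36349 - -42 = -36349 + 42 = -36307$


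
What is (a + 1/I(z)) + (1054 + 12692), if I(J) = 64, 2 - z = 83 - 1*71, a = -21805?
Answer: -515775/64 ≈ -8059.0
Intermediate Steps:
z = -10 (z = 2 - (83 - 1*71) = 2 - (83 - 71) = 2 - 1*12 = 2 - 12 = -10)
(a + 1/I(z)) + (1054 + 12692) = (-21805 + 1/64) + (1054 + 12692) = (-21805 + 1/64) + 13746 = -1395519/64 + 13746 = -515775/64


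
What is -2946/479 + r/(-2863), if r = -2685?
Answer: -7148283/1371377 ≈ -5.2125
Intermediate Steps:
-2946/479 + r/(-2863) = -2946/479 - 2685/(-2863) = -2946*1/479 - 2685*(-1/2863) = -2946/479 + 2685/2863 = -7148283/1371377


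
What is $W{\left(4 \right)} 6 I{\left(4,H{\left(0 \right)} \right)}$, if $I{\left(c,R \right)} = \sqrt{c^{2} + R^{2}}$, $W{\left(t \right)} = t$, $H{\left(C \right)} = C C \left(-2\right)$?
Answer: $96$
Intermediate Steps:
$H{\left(C \right)} = - 2 C^{2}$ ($H{\left(C \right)} = C^{2} \left(-2\right) = - 2 C^{2}$)
$I{\left(c,R \right)} = \sqrt{R^{2} + c^{2}}$
$W{\left(4 \right)} 6 I{\left(4,H{\left(0 \right)} \right)} = 4 \cdot 6 \sqrt{\left(- 2 \cdot 0^{2}\right)^{2} + 4^{2}} = 24 \sqrt{\left(\left(-2\right) 0\right)^{2} + 16} = 24 \sqrt{0^{2} + 16} = 24 \sqrt{0 + 16} = 24 \sqrt{16} = 24 \cdot 4 = 96$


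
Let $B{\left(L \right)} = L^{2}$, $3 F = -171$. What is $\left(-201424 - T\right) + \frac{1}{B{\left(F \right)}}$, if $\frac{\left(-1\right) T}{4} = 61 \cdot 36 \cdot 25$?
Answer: $\frac{59053825}{3249} \approx 18176.0$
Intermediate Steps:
$T = -219600$ ($T = - 4 \cdot 61 \cdot 36 \cdot 25 = - 4 \cdot 2196 \cdot 25 = \left(-4\right) 54900 = -219600$)
$F = -57$ ($F = \frac{1}{3} \left(-171\right) = -57$)
$\left(-201424 - T\right) + \frac{1}{B{\left(F \right)}} = \left(-201424 - -219600\right) + \frac{1}{\left(-57\right)^{2}} = \left(-201424 + 219600\right) + \frac{1}{3249} = 18176 + \frac{1}{3249} = \frac{59053825}{3249}$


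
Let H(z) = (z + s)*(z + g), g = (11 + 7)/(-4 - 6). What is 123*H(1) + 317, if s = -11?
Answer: 1301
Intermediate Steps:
g = -9/5 (g = 18/(-10) = 18*(-⅒) = -9/5 ≈ -1.8000)
H(z) = (-11 + z)*(-9/5 + z) (H(z) = (z - 11)*(z - 9/5) = (-11 + z)*(-9/5 + z))
123*H(1) + 317 = 123*(99/5 + 1² - 64/5*1) + 317 = 123*(99/5 + 1 - 64/5) + 317 = 123*8 + 317 = 984 + 317 = 1301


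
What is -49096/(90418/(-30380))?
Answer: 745768240/45209 ≈ 16496.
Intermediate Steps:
-49096/(90418/(-30380)) = -49096/(90418*(-1/30380)) = -49096/(-45209/15190) = -49096*(-15190/45209) = 745768240/45209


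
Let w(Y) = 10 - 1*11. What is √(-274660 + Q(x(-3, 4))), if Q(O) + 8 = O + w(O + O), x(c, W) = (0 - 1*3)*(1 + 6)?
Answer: I*√274690 ≈ 524.11*I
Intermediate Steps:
x(c, W) = -21 (x(c, W) = (0 - 3)*7 = -3*7 = -21)
w(Y) = -1 (w(Y) = 10 - 11 = -1)
Q(O) = -9 + O (Q(O) = -8 + (O - 1) = -8 + (-1 + O) = -9 + O)
√(-274660 + Q(x(-3, 4))) = √(-274660 + (-9 - 21)) = √(-274660 - 30) = √(-274690) = I*√274690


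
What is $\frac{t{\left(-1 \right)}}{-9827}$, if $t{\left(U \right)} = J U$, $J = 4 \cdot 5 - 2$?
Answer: $\frac{18}{9827} \approx 0.0018317$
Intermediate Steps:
$J = 18$ ($J = 20 - 2 = 18$)
$t{\left(U \right)} = 18 U$
$\frac{t{\left(-1 \right)}}{-9827} = \frac{18 \left(-1\right)}{-9827} = \left(-18\right) \left(- \frac{1}{9827}\right) = \frac{18}{9827}$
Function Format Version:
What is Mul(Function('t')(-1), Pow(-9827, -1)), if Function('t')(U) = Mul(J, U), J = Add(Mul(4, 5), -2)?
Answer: Rational(18, 9827) ≈ 0.0018317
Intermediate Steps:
J = 18 (J = Add(20, -2) = 18)
Function('t')(U) = Mul(18, U)
Mul(Function('t')(-1), Pow(-9827, -1)) = Mul(Mul(18, -1), Pow(-9827, -1)) = Mul(-18, Rational(-1, 9827)) = Rational(18, 9827)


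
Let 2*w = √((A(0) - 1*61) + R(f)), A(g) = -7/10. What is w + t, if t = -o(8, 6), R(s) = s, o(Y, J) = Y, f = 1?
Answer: -8 + I*√6070/20 ≈ -8.0 + 3.8955*I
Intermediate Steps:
A(g) = -7/10 (A(g) = -7*⅒ = -7/10)
t = -8 (t = -1*8 = -8)
w = I*√6070/20 (w = √((-7/10 - 1*61) + 1)/2 = √((-7/10 - 61) + 1)/2 = √(-617/10 + 1)/2 = √(-607/10)/2 = (I*√6070/10)/2 = I*√6070/20 ≈ 3.8955*I)
w + t = I*√6070/20 - 8 = -8 + I*√6070/20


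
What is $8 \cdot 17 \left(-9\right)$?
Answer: $-1224$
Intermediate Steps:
$8 \cdot 17 \left(-9\right) = 136 \left(-9\right) = -1224$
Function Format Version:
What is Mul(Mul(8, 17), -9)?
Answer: -1224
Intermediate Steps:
Mul(Mul(8, 17), -9) = Mul(136, -9) = -1224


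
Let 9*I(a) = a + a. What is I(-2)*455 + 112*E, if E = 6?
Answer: 4228/9 ≈ 469.78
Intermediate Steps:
I(a) = 2*a/9 (I(a) = (a + a)/9 = (2*a)/9 = 2*a/9)
I(-2)*455 + 112*E = ((2/9)*(-2))*455 + 112*6 = -4/9*455 + 672 = -1820/9 + 672 = 4228/9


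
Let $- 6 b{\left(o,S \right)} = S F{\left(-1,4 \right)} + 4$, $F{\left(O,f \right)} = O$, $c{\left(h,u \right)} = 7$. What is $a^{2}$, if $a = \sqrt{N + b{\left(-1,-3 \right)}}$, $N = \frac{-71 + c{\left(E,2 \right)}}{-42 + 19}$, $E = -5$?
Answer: $\frac{223}{138} \approx 1.6159$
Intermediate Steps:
$b{\left(o,S \right)} = - \frac{2}{3} + \frac{S}{6}$ ($b{\left(o,S \right)} = - \frac{S \left(-1\right) + 4}{6} = - \frac{- S + 4}{6} = - \frac{4 - S}{6} = - \frac{2}{3} + \frac{S}{6}$)
$N = \frac{64}{23}$ ($N = \frac{-71 + 7}{-42 + 19} = - \frac{64}{-23} = \left(-64\right) \left(- \frac{1}{23}\right) = \frac{64}{23} \approx 2.7826$)
$a = \frac{\sqrt{30774}}{138}$ ($a = \sqrt{\frac{64}{23} + \left(- \frac{2}{3} + \frac{1}{6} \left(-3\right)\right)} = \sqrt{\frac{64}{23} - \frac{7}{6}} = \sqrt{\frac{223}{138}} = \frac{\sqrt{30774}}{138} \approx 1.2712$)
$a^{2} = \left(\frac{\sqrt{30774}}{138}\right)^{2} = \frac{223}{138}$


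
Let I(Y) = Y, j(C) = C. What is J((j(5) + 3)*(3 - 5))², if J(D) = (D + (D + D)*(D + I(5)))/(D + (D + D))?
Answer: 49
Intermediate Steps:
J(D) = (D + 2*D*(5 + D))/(3*D) (J(D) = (D + (D + D)*(D + 5))/(D + (D + D)) = (D + (2*D)*(5 + D))/(D + 2*D) = (D + 2*D*(5 + D))/((3*D)) = (D + 2*D*(5 + D))*(1/(3*D)) = (D + 2*D*(5 + D))/(3*D))
J((j(5) + 3)*(3 - 5))² = (11/3 + 2*((5 + 3)*(3 - 5))/3)² = (11/3 + 2*(8*(-2))/3)² = (11/3 + (⅔)*(-16))² = (11/3 - 32/3)² = (-7)² = 49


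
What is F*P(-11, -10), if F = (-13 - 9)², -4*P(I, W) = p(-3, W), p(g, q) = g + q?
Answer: 1573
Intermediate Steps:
P(I, W) = ¾ - W/4 (P(I, W) = -(-3 + W)/4 = ¾ - W/4)
F = 484 (F = (-22)² = 484)
F*P(-11, -10) = 484*(¾ - ¼*(-10)) = 484*(¾ + 5/2) = 484*(13/4) = 1573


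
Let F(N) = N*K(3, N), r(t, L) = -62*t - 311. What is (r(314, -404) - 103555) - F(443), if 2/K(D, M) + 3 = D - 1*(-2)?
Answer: -123777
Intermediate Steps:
r(t, L) = -311 - 62*t
K(D, M) = 2/(-1 + D) (K(D, M) = 2/(-3 + (D - 1*(-2))) = 2/(-3 + (D + 2)) = 2/(-3 + (2 + D)) = 2/(-1 + D))
F(N) = N (F(N) = N*(2/(-1 + 3)) = N*(2/2) = N*(2*(½)) = N*1 = N)
(r(314, -404) - 103555) - F(443) = ((-311 - 62*314) - 103555) - 1*443 = ((-311 - 19468) - 103555) - 443 = (-19779 - 103555) - 443 = -123334 - 443 = -123777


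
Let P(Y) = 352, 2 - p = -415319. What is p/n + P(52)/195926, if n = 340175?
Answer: 40745961923/33324563525 ≈ 1.2227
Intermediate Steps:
p = 415321 (p = 2 - 1*(-415319) = 2 + 415319 = 415321)
p/n + P(52)/195926 = 415321/340175 + 352/195926 = 415321*(1/340175) + 352*(1/195926) = 415321/340175 + 176/97963 = 40745961923/33324563525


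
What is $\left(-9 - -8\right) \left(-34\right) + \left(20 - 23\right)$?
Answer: $31$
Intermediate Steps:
$\left(-9 - -8\right) \left(-34\right) + \left(20 - 23\right) = \left(-9 + 8\right) \left(-34\right) - 3 = \left(-1\right) \left(-34\right) - 3 = 34 - 3 = 31$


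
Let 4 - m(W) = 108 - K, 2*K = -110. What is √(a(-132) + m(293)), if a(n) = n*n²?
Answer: I*√2300127 ≈ 1516.6*I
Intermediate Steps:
a(n) = n³
K = -55 (K = (½)*(-110) = -55)
m(W) = -159 (m(W) = 4 - (108 - 1*(-55)) = 4 - (108 + 55) = 4 - 1*163 = 4 - 163 = -159)
√(a(-132) + m(293)) = √((-132)³ - 159) = √(-2299968 - 159) = √(-2300127) = I*√2300127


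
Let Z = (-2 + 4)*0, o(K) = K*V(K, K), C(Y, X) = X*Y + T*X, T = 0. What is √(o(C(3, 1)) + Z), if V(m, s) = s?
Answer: 3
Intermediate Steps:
C(Y, X) = X*Y (C(Y, X) = X*Y + 0*X = X*Y + 0 = X*Y)
o(K) = K² (o(K) = K*K = K²)
Z = 0 (Z = 2*0 = 0)
√(o(C(3, 1)) + Z) = √((1*3)² + 0) = √(3² + 0) = √(9 + 0) = √9 = 3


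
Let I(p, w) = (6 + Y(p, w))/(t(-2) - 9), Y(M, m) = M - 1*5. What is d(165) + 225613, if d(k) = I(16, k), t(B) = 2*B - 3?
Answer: 3609791/16 ≈ 2.2561e+5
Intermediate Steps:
Y(M, m) = -5 + M (Y(M, m) = M - 5 = -5 + M)
t(B) = -3 + 2*B
I(p, w) = -1/16 - p/16 (I(p, w) = (6 + (-5 + p))/((-3 + 2*(-2)) - 9) = (1 + p)/((-3 - 4) - 9) = (1 + p)/(-7 - 9) = (1 + p)/(-16) = (1 + p)*(-1/16) = -1/16 - p/16)
d(k) = -17/16 (d(k) = -1/16 - 1/16*16 = -1/16 - 1 = -17/16)
d(165) + 225613 = -17/16 + 225613 = 3609791/16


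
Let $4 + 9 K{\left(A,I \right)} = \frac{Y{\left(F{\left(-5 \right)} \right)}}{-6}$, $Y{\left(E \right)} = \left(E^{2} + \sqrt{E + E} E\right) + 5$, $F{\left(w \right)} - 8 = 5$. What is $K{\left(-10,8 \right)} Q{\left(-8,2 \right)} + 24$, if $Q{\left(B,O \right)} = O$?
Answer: $\frac{50}{3} - \frac{13 \sqrt{26}}{27} \approx 14.212$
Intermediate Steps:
$F{\left(w \right)} = 13$ ($F{\left(w \right)} = 8 + 5 = 13$)
$Y{\left(E \right)} = 5 + E^{2} + \sqrt{2} E^{\frac{3}{2}}$ ($Y{\left(E \right)} = \left(E^{2} + \sqrt{2 E} E\right) + 5 = \left(E^{2} + \sqrt{2} \sqrt{E} E\right) + 5 = \left(E^{2} + \sqrt{2} E^{\frac{3}{2}}\right) + 5 = 5 + E^{2} + \sqrt{2} E^{\frac{3}{2}}$)
$K{\left(A,I \right)} = - \frac{11}{3} - \frac{13 \sqrt{26}}{54}$ ($K{\left(A,I \right)} = - \frac{4}{9} + \frac{\left(5 + 13^{2} + \sqrt{2} \cdot 13^{\frac{3}{2}}\right) \frac{1}{-6}}{9} = - \frac{4}{9} + \frac{\left(5 + 169 + \sqrt{2} \cdot 13 \sqrt{13}\right) \left(- \frac{1}{6}\right)}{9} = - \frac{4}{9} + \frac{\left(5 + 169 + 13 \sqrt{26}\right) \left(- \frac{1}{6}\right)}{9} = - \frac{4}{9} + \frac{\left(174 + 13 \sqrt{26}\right) \left(- \frac{1}{6}\right)}{9} = - \frac{4}{9} + \frac{-29 - \frac{13 \sqrt{26}}{6}}{9} = - \frac{4}{9} - \left(\frac{29}{9} + \frac{13 \sqrt{26}}{54}\right) = - \frac{11}{3} - \frac{13 \sqrt{26}}{54}$)
$K{\left(-10,8 \right)} Q{\left(-8,2 \right)} + 24 = \left(- \frac{11}{3} - \frac{13 \sqrt{26}}{54}\right) 2 + 24 = \left(- \frac{22}{3} - \frac{13 \sqrt{26}}{27}\right) + 24 = \frac{50}{3} - \frac{13 \sqrt{26}}{27}$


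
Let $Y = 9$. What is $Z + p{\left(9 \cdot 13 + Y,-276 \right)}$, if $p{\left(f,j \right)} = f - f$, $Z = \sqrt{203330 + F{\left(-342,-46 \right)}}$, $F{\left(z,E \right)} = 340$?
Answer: $3 \sqrt{22630} \approx 451.3$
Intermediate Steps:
$Z = 3 \sqrt{22630}$ ($Z = \sqrt{203330 + 340} = \sqrt{203670} = 3 \sqrt{22630} \approx 451.3$)
$p{\left(f,j \right)} = 0$
$Z + p{\left(9 \cdot 13 + Y,-276 \right)} = 3 \sqrt{22630} + 0 = 3 \sqrt{22630}$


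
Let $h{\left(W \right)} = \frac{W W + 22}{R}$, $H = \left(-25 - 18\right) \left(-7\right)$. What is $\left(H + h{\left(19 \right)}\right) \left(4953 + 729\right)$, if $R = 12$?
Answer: $\frac{3783265}{2} \approx 1.8916 \cdot 10^{6}$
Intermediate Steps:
$H = 301$ ($H = \left(-43\right) \left(-7\right) = 301$)
$h{\left(W \right)} = \frac{11}{6} + \frac{W^{2}}{12}$ ($h{\left(W \right)} = \frac{W W + 22}{12} = \left(W^{2} + 22\right) \frac{1}{12} = \left(22 + W^{2}\right) \frac{1}{12} = \frac{11}{6} + \frac{W^{2}}{12}$)
$\left(H + h{\left(19 \right)}\right) \left(4953 + 729\right) = \left(301 + \left(\frac{11}{6} + \frac{19^{2}}{12}\right)\right) \left(4953 + 729\right) = \left(301 + \left(\frac{11}{6} + \frac{1}{12} \cdot 361\right)\right) 5682 = \left(301 + \left(\frac{11}{6} + \frac{361}{12}\right)\right) 5682 = \left(301 + \frac{383}{12}\right) 5682 = \frac{3995}{12} \cdot 5682 = \frac{3783265}{2}$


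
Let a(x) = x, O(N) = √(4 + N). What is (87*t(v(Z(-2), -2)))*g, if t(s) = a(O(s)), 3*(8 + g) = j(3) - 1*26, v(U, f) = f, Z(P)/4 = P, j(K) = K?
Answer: -1363*√2 ≈ -1927.6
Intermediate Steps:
Z(P) = 4*P
g = -47/3 (g = -8 + (3 - 1*26)/3 = -8 + (3 - 26)/3 = -8 + (⅓)*(-23) = -8 - 23/3 = -47/3 ≈ -15.667)
t(s) = √(4 + s)
(87*t(v(Z(-2), -2)))*g = (87*√(4 - 2))*(-47/3) = (87*√2)*(-47/3) = -1363*√2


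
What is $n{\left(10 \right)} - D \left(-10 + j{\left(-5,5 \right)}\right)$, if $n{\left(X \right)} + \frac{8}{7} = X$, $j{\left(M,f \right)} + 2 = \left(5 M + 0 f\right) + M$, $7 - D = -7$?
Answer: $\frac{4178}{7} \approx 596.86$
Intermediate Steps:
$D = 14$ ($D = 7 - -7 = 7 + 7 = 14$)
$j{\left(M,f \right)} = -2 + 6 M$ ($j{\left(M,f \right)} = -2 + \left(\left(5 M + 0 f\right) + M\right) = -2 + \left(\left(5 M + 0\right) + M\right) = -2 + \left(5 M + M\right) = -2 + 6 M$)
$n{\left(X \right)} = - \frac{8}{7} + X$
$n{\left(10 \right)} - D \left(-10 + j{\left(-5,5 \right)}\right) = \left(- \frac{8}{7} + 10\right) - 14 \left(-10 + \left(-2 + 6 \left(-5\right)\right)\right) = \frac{62}{7} - 14 \left(-10 - 32\right) = \frac{62}{7} - 14 \left(-42\right) = \frac{62}{7} - -588 = \frac{62}{7} + 588 = \frac{4178}{7}$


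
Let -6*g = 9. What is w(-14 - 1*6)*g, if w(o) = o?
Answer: 30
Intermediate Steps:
g = -3/2 (g = -⅙*9 = -3/2 ≈ -1.5000)
w(-14 - 1*6)*g = (-14 - 1*6)*(-3/2) = (-14 - 6)*(-3/2) = -20*(-3/2) = 30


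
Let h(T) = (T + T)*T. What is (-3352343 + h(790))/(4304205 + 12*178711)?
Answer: -701381/2149579 ≈ -0.32629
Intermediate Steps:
h(T) = 2*T² (h(T) = (2*T)*T = 2*T²)
(-3352343 + h(790))/(4304205 + 12*178711) = (-3352343 + 2*790²)/(4304205 + 12*178711) = (-3352343 + 2*624100)/(4304205 + 2144532) = (-3352343 + 1248200)/6448737 = -2104143*1/6448737 = -701381/2149579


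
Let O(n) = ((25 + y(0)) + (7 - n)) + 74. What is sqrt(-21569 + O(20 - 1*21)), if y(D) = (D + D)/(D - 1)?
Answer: 7*I*sqrt(438) ≈ 146.5*I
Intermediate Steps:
y(D) = 2*D/(-1 + D) (y(D) = (2*D)/(-1 + D) = 2*D/(-1 + D))
O(n) = 106 - n (O(n) = ((25 + 2*0/(-1 + 0)) + (7 - n)) + 74 = ((25 + 2*0/(-1)) + (7 - n)) + 74 = ((25 + 2*0*(-1)) + (7 - n)) + 74 = ((25 + 0) + (7 - n)) + 74 = (25 + (7 - n)) + 74 = (32 - n) + 74 = 106 - n)
sqrt(-21569 + O(20 - 1*21)) = sqrt(-21569 + (106 - (20 - 1*21))) = sqrt(-21569 + (106 - (20 - 21))) = sqrt(-21569 + (106 - 1*(-1))) = sqrt(-21569 + (106 + 1)) = sqrt(-21569 + 107) = sqrt(-21462) = 7*I*sqrt(438)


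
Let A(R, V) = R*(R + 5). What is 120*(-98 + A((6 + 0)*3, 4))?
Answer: 37920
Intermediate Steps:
A(R, V) = R*(5 + R)
120*(-98 + A((6 + 0)*3, 4)) = 120*(-98 + ((6 + 0)*3)*(5 + (6 + 0)*3)) = 120*(-98 + (6*3)*(5 + 6*3)) = 120*(-98 + 18*(5 + 18)) = 120*(-98 + 18*23) = 120*(-98 + 414) = 120*316 = 37920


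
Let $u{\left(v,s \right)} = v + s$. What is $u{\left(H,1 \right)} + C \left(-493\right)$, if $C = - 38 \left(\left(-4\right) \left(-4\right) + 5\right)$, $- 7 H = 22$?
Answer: $\frac{2753883}{7} \approx 3.9341 \cdot 10^{5}$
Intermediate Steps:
$H = - \frac{22}{7}$ ($H = \left(- \frac{1}{7}\right) 22 = - \frac{22}{7} \approx -3.1429$)
$u{\left(v,s \right)} = s + v$
$C = -798$ ($C = - 38 \left(16 + 5\right) = \left(-38\right) 21 = -798$)
$u{\left(H,1 \right)} + C \left(-493\right) = \left(1 - \frac{22}{7}\right) - -393414 = - \frac{15}{7} + 393414 = \frac{2753883}{7}$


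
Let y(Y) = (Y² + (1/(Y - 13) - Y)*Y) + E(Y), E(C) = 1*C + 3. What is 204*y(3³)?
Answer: 45594/7 ≈ 6513.4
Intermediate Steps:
E(C) = 3 + C (E(C) = C + 3 = 3 + C)
y(Y) = 3 + Y + Y² + Y*(1/(-13 + Y) - Y) (y(Y) = (Y² + (1/(Y - 13) - Y)*Y) + (3 + Y) = (Y² + (1/(-13 + Y) - Y)*Y) + (3 + Y) = (Y² + Y*(1/(-13 + Y) - Y)) + (3 + Y) = 3 + Y + Y² + Y*(1/(-13 + Y) - Y))
204*y(3³) = 204*((-39 + (3³)² - 9*3³)/(-13 + 3³)) = 204*((-39 + 27² - 9*27)/(-13 + 27)) = 204*((-39 + 729 - 243)/14) = 204*((1/14)*447) = 204*(447/14) = 45594/7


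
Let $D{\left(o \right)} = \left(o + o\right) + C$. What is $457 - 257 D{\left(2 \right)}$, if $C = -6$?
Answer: $971$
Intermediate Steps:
$D{\left(o \right)} = -6 + 2 o$ ($D{\left(o \right)} = \left(o + o\right) - 6 = 2 o - 6 = -6 + 2 o$)
$457 - 257 D{\left(2 \right)} = 457 - 257 \left(-6 + 2 \cdot 2\right) = 457 - 257 \left(-6 + 4\right) = 457 - -514 = 457 + 514 = 971$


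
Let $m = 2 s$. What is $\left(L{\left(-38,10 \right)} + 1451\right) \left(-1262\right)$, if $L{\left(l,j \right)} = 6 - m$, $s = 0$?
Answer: $-1838734$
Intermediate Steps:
$m = 0$ ($m = 2 \cdot 0 = 0$)
$L{\left(l,j \right)} = 6$ ($L{\left(l,j \right)} = 6 - 0 = 6 + 0 = 6$)
$\left(L{\left(-38,10 \right)} + 1451\right) \left(-1262\right) = \left(6 + 1451\right) \left(-1262\right) = 1457 \left(-1262\right) = -1838734$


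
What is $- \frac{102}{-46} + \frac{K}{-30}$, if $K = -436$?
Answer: $\frac{5779}{345} \approx 16.751$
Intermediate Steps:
$- \frac{102}{-46} + \frac{K}{-30} = - \frac{102}{-46} - \frac{436}{-30} = \left(-102\right) \left(- \frac{1}{46}\right) - - \frac{218}{15} = \frac{51}{23} + \frac{218}{15} = \frac{5779}{345}$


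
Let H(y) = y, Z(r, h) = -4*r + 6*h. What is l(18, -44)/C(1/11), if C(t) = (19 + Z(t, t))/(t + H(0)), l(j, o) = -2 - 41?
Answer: -43/211 ≈ -0.20379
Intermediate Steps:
l(j, o) = -43
C(t) = (19 + 2*t)/t (C(t) = (19 + (-4*t + 6*t))/(t + 0) = (19 + 2*t)/t)
l(18, -44)/C(1/11) = -43/(2 + 19/(1/11)) = -43/(2 + 19*11) = -43/(2 + 209) = -43/211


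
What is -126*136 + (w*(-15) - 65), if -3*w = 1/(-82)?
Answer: -1410487/82 ≈ -17201.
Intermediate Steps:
w = 1/246 (w = -⅓/(-82) = -⅓*(-1/82) = 1/246 ≈ 0.0040650)
-126*136 + (w*(-15) - 65) = -126*136 + ((1/246)*(-15) - 65) = -17136 + (-5/82 - 65) = -17136 - 5335/82 = -1410487/82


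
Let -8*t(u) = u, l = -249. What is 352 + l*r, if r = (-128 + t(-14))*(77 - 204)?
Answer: -15968207/4 ≈ -3.9921e+6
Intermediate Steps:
t(u) = -u/8
r = 64135/4 (r = (-128 - 1/8*(-14))*(77 - 204) = (-128 + 7/4)*(-127) = -505/4*(-127) = 64135/4 ≈ 16034.)
352 + l*r = 352 - 249*64135/4 = 352 - 15969615/4 = -15968207/4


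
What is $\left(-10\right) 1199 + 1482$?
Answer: $-10508$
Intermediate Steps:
$\left(-10\right) 1199 + 1482 = -11990 + 1482 = -10508$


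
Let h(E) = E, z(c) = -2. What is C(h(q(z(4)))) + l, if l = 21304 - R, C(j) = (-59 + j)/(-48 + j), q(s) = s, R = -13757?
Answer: 1753111/50 ≈ 35062.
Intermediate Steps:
C(j) = (-59 + j)/(-48 + j)
l = 35061 (l = 21304 - 1*(-13757) = 21304 + 13757 = 35061)
C(h(q(z(4)))) + l = (-59 - 2)/(-48 - 2) + 35061 = -61/(-50) + 35061 = -1/50*(-61) + 35061 = 61/50 + 35061 = 1753111/50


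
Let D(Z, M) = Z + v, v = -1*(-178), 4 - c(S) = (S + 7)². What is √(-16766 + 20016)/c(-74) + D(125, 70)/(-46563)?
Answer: -101/15521 - √130/897 ≈ -0.019218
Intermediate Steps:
c(S) = 4 - (7 + S)² (c(S) = 4 - (S + 7)² = 4 - (7 + S)²)
v = 178
D(Z, M) = 178 + Z (D(Z, M) = Z + 178 = 178 + Z)
√(-16766 + 20016)/c(-74) + D(125, 70)/(-46563) = √(-16766 + 20016)/(4 - (7 - 74)²) + (178 + 125)/(-46563) = √3250/(4 - 1*(-67)²) + 303*(-1/46563) = (5*√130)/(4 - 1*4489) - 101/15521 = (5*√130)/(4 - 4489) - 101/15521 = (5*√130)/(-4485) - 101/15521 = (5*√130)*(-1/4485) - 101/15521 = -√130/897 - 101/15521 = -101/15521 - √130/897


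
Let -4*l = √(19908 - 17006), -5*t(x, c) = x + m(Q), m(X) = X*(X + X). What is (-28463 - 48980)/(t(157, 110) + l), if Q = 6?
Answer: 709377880/383253 - 3872150*√2902/383253 ≈ 1306.7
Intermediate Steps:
m(X) = 2*X² (m(X) = X*(2*X) = 2*X²)
t(x, c) = -72/5 - x/5 (t(x, c) = -(x + 2*6²)/5 = -(x + 2*36)/5 = -(x + 72)/5 = -(72 + x)/5 = -72/5 - x/5)
l = -√2902/4 (l = -√(19908 - 17006)/4 = -√2902/4 ≈ -13.468)
(-28463 - 48980)/(t(157, 110) + l) = (-28463 - 48980)/((-72/5 - ⅕*157) - √2902/4) = -77443/((-72/5 - 157/5) - √2902/4) = -77443/(-229/5 - √2902/4)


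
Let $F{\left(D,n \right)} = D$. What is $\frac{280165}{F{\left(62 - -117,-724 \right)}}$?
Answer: $\frac{280165}{179} \approx 1565.2$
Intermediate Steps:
$\frac{280165}{F{\left(62 - -117,-724 \right)}} = \frac{280165}{62 - -117} = \frac{280165}{62 + 117} = \frac{280165}{179}$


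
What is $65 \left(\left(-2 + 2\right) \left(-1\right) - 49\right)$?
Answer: $-3185$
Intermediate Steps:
$65 \left(\left(-2 + 2\right) \left(-1\right) - 49\right) = 65 \left(0 \left(-1\right) - 49\right) = 65 \left(0 - 49\right) = 65 \left(-49\right) = -3185$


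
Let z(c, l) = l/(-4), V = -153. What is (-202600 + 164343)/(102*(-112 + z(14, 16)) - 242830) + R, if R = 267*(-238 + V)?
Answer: -26585910557/254662 ≈ -1.0440e+5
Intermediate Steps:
z(c, l) = -l/4 (z(c, l) = l*(-¼) = -l/4)
R = -104397 (R = 267*(-238 - 153) = 267*(-391) = -104397)
(-202600 + 164343)/(102*(-112 + z(14, 16)) - 242830) + R = (-202600 + 164343)/(102*(-112 - ¼*16) - 242830) - 104397 = -38257/(102*(-112 - 4) - 242830) - 104397 = -38257/(102*(-116) - 242830) - 104397 = -38257/(-11832 - 242830) - 104397 = -38257/(-254662) - 104397 = -38257*(-1/254662) - 104397 = 38257/254662 - 104397 = -26585910557/254662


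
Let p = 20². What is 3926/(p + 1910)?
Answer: 1963/1155 ≈ 1.6996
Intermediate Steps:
p = 400
3926/(p + 1910) = 3926/(400 + 1910) = 3926/2310 = 3926*(1/2310) = 1963/1155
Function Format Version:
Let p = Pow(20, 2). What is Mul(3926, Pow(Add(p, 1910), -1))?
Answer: Rational(1963, 1155) ≈ 1.6996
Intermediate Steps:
p = 400
Mul(3926, Pow(Add(p, 1910), -1)) = Mul(3926, Pow(Add(400, 1910), -1)) = Mul(3926, Pow(2310, -1)) = Mul(3926, Rational(1, 2310)) = Rational(1963, 1155)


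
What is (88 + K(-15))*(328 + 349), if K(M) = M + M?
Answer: 39266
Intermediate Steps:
K(M) = 2*M
(88 + K(-15))*(328 + 349) = (88 + 2*(-15))*(328 + 349) = (88 - 30)*677 = 58*677 = 39266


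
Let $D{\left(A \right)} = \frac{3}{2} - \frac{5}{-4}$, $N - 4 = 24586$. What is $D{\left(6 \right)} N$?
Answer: $\frac{135245}{2} \approx 67623.0$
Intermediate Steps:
$N = 24590$ ($N = 4 + 24586 = 24590$)
$D{\left(A \right)} = \frac{11}{4}$ ($D{\left(A \right)} = 3 \cdot \frac{1}{2} - - \frac{5}{4} = \frac{3}{2} + \frac{5}{4} = \frac{11}{4}$)
$D{\left(6 \right)} N = \frac{11}{4} \cdot 24590 = \frac{135245}{2}$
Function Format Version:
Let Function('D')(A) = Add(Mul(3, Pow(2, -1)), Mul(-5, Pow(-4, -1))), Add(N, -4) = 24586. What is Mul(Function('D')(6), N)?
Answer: Rational(135245, 2) ≈ 67623.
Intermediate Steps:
N = 24590 (N = Add(4, 24586) = 24590)
Function('D')(A) = Rational(11, 4) (Function('D')(A) = Add(Mul(3, Rational(1, 2)), Mul(-5, Rational(-1, 4))) = Add(Rational(3, 2), Rational(5, 4)) = Rational(11, 4))
Mul(Function('D')(6), N) = Mul(Rational(11, 4), 24590) = Rational(135245, 2)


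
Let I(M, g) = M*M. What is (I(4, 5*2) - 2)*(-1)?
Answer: -14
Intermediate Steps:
I(M, g) = M²
(I(4, 5*2) - 2)*(-1) = (4² - 2)*(-1) = (16 - 2)*(-1) = 14*(-1) = -14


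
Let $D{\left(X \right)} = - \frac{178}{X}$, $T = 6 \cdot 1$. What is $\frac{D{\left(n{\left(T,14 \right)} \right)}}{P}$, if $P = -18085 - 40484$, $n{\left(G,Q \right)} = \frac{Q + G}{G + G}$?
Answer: $\frac{178}{97615} \approx 0.0018235$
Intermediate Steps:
$T = 6$
$n{\left(G,Q \right)} = \frac{G + Q}{2 G}$
$P = -58569$
$\frac{D{\left(n{\left(T,14 \right)} \right)}}{P} = \frac{\left(-178\right) \frac{1}{\frac{1}{2} \cdot \frac{1}{6} \left(6 + 14\right)}}{-58569} = - \frac{178}{\frac{1}{2} \cdot \frac{1}{6} \cdot 20} \left(- \frac{1}{58569}\right) = - \frac{178}{\frac{5}{3}} \left(- \frac{1}{58569}\right) = \left(-178\right) \frac{3}{5} \left(- \frac{1}{58569}\right) = \left(- \frac{534}{5}\right) \left(- \frac{1}{58569}\right) = \frac{178}{97615}$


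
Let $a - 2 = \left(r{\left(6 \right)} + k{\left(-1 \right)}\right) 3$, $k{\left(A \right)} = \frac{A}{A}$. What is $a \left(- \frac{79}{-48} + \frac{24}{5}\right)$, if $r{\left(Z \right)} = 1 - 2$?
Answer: $\frac{1547}{120} \approx 12.892$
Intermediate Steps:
$k{\left(A \right)} = 1$
$r{\left(Z \right)} = -1$ ($r{\left(Z \right)} = 1 - 2 = -1$)
$a = 2$ ($a = 2 + \left(-1 + 1\right) 3 = 2 + 0 \cdot 3 = 2 + 0 = 2$)
$a \left(- \frac{79}{-48} + \frac{24}{5}\right) = 2 \left(- \frac{79}{-48} + \frac{24}{5}\right) = 2 \left(\left(-79\right) \left(- \frac{1}{48}\right) + 24 \cdot \frac{1}{5}\right) = 2 \left(\frac{79}{48} + \frac{24}{5}\right) = 2 \cdot \frac{1547}{240} = \frac{1547}{120}$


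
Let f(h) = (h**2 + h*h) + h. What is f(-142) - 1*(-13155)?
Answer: 53341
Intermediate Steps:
f(h) = h + 2*h**2 (f(h) = (h**2 + h**2) + h = 2*h**2 + h = h + 2*h**2)
f(-142) - 1*(-13155) = -142*(1 + 2*(-142)) - 1*(-13155) = -142*(1 - 284) + 13155 = -142*(-283) + 13155 = 40186 + 13155 = 53341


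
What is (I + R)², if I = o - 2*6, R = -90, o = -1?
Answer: 10609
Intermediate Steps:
I = -13 (I = -1 - 2*6 = -1 - 12 = -13)
(I + R)² = (-13 - 90)² = (-103)² = 10609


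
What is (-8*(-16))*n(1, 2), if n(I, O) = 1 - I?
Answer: 0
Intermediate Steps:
(-8*(-16))*n(1, 2) = (-8*(-16))*(1 - 1*1) = 128*(1 - 1) = 128*0 = 0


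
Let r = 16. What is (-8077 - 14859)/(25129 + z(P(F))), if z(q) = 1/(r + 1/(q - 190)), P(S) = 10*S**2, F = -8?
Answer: -165162136/180954379 ≈ -0.91273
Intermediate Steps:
z(q) = 1/(16 + 1/(-190 + q)) (z(q) = 1/(16 + 1/(q - 190)) = 1/(16 + 1/(-190 + q)))
(-8077 - 14859)/(25129 + z(P(F))) = (-8077 - 14859)/(25129 + (-190 + 10*(-8)**2)/(-3039 + 16*(10*(-8)**2))) = -22936/(25129 + (-190 + 10*64)/(-3039 + 16*(10*64))) = -22936/(25129 + (-190 + 640)/(-3039 + 16*640)) = -22936/(25129 + 450/(-3039 + 10240)) = -22936/(25129 + 450/7201) = -22936/180954379/7201 = -22936*7201/180954379 = -165162136/180954379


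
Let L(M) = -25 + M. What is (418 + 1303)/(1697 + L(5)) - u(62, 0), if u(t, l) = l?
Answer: 1721/1677 ≈ 1.0262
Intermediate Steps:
(418 + 1303)/(1697 + L(5)) - u(62, 0) = (418 + 1303)/(1697 + (-25 + 5)) - 1*0 = 1721/(1697 - 20) + 0 = 1721/1677 + 0 = 1721/1677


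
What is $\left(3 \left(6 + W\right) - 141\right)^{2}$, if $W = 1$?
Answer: $14400$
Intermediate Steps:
$\left(3 \left(6 + W\right) - 141\right)^{2} = \left(3 \left(6 + 1\right) - 141\right)^{2} = \left(3 \cdot 7 - 141\right)^{2} = \left(21 - 141\right)^{2} = \left(-120\right)^{2} = 14400$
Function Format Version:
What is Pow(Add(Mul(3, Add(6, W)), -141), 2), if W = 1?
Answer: 14400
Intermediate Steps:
Pow(Add(Mul(3, Add(6, W)), -141), 2) = Pow(Add(Mul(3, Add(6, 1)), -141), 2) = Pow(Add(Mul(3, 7), -141), 2) = Pow(Add(21, -141), 2) = Pow(-120, 2) = 14400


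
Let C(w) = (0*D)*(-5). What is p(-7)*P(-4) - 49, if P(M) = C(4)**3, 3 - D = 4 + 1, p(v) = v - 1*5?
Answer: -49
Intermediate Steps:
p(v) = -5 + v (p(v) = v - 5 = -5 + v)
D = -2 (D = 3 - (4 + 1) = 3 - 1*5 = 3 - 5 = -2)
C(w) = 0 (C(w) = (0*(-2))*(-5) = 0*(-5) = 0)
P(M) = 0 (P(M) = 0**3 = 0)
p(-7)*P(-4) - 49 = (-5 - 7)*0 - 49 = -12*0 - 49 = 0 - 49 = -49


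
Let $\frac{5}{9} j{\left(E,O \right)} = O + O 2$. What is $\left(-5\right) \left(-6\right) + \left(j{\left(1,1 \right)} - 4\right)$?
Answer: $\frac{157}{5} \approx 31.4$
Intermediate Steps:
$j{\left(E,O \right)} = \frac{27 O}{5}$ ($j{\left(E,O \right)} = \frac{9 \left(O + O 2\right)}{5} = \frac{9 \left(O + 2 O\right)}{5} = \frac{9 \cdot 3 O}{5} = \frac{27 O}{5}$)
$\left(-5\right) \left(-6\right) + \left(j{\left(1,1 \right)} - 4\right) = \left(-5\right) \left(-6\right) + \left(\frac{27}{5} \cdot 1 - 4\right) = 30 + \left(\frac{27}{5} - 4\right) = 30 + \frac{7}{5} = \frac{157}{5}$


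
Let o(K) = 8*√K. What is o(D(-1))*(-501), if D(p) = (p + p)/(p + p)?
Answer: -4008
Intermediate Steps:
D(p) = 1 (D(p) = (2*p)/((2*p)) = (2*p)*(1/(2*p)) = 1)
o(D(-1))*(-501) = (8*√1)*(-501) = (8*1)*(-501) = 8*(-501) = -4008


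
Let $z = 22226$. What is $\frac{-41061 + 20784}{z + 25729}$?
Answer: $- \frac{6759}{15985} \approx -0.42283$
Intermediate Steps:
$\frac{-41061 + 20784}{z + 25729} = \frac{-41061 + 20784}{22226 + 25729} = - \frac{20277}{47955} = \left(-20277\right) \frac{1}{47955} = - \frac{6759}{15985}$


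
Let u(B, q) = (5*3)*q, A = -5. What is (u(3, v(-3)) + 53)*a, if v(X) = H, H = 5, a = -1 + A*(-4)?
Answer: 2432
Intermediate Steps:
a = 19 (a = -1 - 5*(-4) = -1 + 20 = 19)
v(X) = 5
u(B, q) = 15*q
(u(3, v(-3)) + 53)*a = (15*5 + 53)*19 = (75 + 53)*19 = 128*19 = 2432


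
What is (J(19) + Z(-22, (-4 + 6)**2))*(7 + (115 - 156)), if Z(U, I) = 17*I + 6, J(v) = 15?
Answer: -3026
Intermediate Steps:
Z(U, I) = 6 + 17*I
(J(19) + Z(-22, (-4 + 6)**2))*(7 + (115 - 156)) = (15 + (6 + 17*(-4 + 6)**2))*(7 + (115 - 156)) = (15 + (6 + 17*2**2))*(7 - 41) = (15 + (6 + 17*4))*(-34) = (15 + (6 + 68))*(-34) = (15 + 74)*(-34) = 89*(-34) = -3026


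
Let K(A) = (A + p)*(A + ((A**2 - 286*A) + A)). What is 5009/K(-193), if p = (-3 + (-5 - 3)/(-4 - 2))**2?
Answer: -5009/17512048 ≈ -0.00028603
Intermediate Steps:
p = 25/9 (p = (-3 - 8/(-6))**2 = (-3 - 8*(-1/6))**2 = (-3 + 4/3)**2 = (-5/3)**2 = 25/9 ≈ 2.7778)
K(A) = (25/9 + A)*(A**2 - 284*A) (K(A) = (A + 25/9)*(A + ((A**2 - 286*A) + A)) = (25/9 + A)*(A + (A**2 - 285*A)) = (25/9 + A)*(A**2 - 284*A))
5009/K(-193) = 5009/(((1/9)*(-193)*(-7100 - 2531*(-193) + 9*(-193)**2))) = 5009/(((1/9)*(-193)*(-7100 + 488483 + 9*37249))) = 5009/(((1/9)*(-193)*(-7100 + 488483 + 335241))) = 5009/(((1/9)*(-193)*816624)) = 5009/(-17512048) = 5009*(-1/17512048) = -5009/17512048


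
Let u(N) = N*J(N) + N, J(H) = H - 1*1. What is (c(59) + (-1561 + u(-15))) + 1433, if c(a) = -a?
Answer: 38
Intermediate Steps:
J(H) = -1 + H (J(H) = H - 1 = -1 + H)
u(N) = N + N*(-1 + N) (u(N) = N*(-1 + N) + N = N + N*(-1 + N))
(c(59) + (-1561 + u(-15))) + 1433 = (-1*59 + (-1561 + (-15)²)) + 1433 = (-59 + (-1561 + 225)) + 1433 = (-59 - 1336) + 1433 = -1395 + 1433 = 38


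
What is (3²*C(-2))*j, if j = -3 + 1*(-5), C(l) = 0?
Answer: 0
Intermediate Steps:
j = -8 (j = -3 - 5 = -8)
(3²*C(-2))*j = (3²*0)*(-8) = (9*0)*(-8) = 0*(-8) = 0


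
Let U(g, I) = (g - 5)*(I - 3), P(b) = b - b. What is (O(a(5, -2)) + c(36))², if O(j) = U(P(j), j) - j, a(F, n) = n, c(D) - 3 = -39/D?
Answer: 120409/144 ≈ 836.17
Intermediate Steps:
P(b) = 0
c(D) = 3 - 39/D
U(g, I) = (-5 + g)*(-3 + I)
O(j) = 15 - 6*j (O(j) = (15 - 5*j - 3*0 + j*0) - j = (15 - 5*j + 0 + 0) - j = (15 - 5*j) - j = 15 - 6*j)
(O(a(5, -2)) + c(36))² = ((15 - 6*(-2)) + (3 - 39/36))² = ((15 + 12) + (3 - 39*1/36))² = (27 + (3 - 13/12))² = (27 + 23/12)² = (347/12)² = 120409/144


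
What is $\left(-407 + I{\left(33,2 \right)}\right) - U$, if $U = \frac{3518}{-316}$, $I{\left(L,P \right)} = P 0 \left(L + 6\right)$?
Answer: $- \frac{62547}{158} \approx -395.87$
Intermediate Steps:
$I{\left(L,P \right)} = 0$ ($I{\left(L,P \right)} = P 0 \left(6 + L\right) = P 0 = 0$)
$U = - \frac{1759}{158}$ ($U = 3518 \left(- \frac{1}{316}\right) = - \frac{1759}{158} \approx -11.133$)
$\left(-407 + I{\left(33,2 \right)}\right) - U = \left(-407 + 0\right) - - \frac{1759}{158} = -407 + \frac{1759}{158} = - \frac{62547}{158}$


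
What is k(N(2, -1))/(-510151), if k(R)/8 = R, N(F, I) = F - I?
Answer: -24/510151 ≈ -4.7045e-5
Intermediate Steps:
k(R) = 8*R
k(N(2, -1))/(-510151) = (8*(2 - 1*(-1)))/(-510151) = (8*(2 + 1))*(-1/510151) = (8*3)*(-1/510151) = 24*(-1/510151) = -24/510151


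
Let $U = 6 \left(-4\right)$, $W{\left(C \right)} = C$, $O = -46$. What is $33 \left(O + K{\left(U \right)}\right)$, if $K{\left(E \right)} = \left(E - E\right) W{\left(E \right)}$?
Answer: $-1518$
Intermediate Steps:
$U = -24$
$K{\left(E \right)} = 0$ ($K{\left(E \right)} = \left(E - E\right) E = 0 E = 0$)
$33 \left(O + K{\left(U \right)}\right) = 33 \left(-46 + 0\right) = 33 \left(-46\right) = -1518$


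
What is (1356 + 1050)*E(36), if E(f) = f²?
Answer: 3118176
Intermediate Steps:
(1356 + 1050)*E(36) = (1356 + 1050)*36² = 2406*1296 = 3118176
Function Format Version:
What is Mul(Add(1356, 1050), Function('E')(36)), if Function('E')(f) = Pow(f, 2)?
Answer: 3118176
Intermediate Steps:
Mul(Add(1356, 1050), Function('E')(36)) = Mul(Add(1356, 1050), Pow(36, 2)) = Mul(2406, 1296) = 3118176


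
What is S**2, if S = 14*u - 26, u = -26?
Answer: 152100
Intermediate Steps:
S = -390 (S = 14*(-26) - 26 = -364 - 26 = -390)
S**2 = (-390)**2 = 152100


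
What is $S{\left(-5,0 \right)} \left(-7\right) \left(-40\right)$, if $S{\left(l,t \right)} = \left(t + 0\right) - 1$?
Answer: $-280$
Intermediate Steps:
$S{\left(l,t \right)} = -1 + t$ ($S{\left(l,t \right)} = t - 1 = -1 + t$)
$S{\left(-5,0 \right)} \left(-7\right) \left(-40\right) = \left(-1 + 0\right) \left(-7\right) \left(-40\right) = \left(-1\right) \left(-7\right) \left(-40\right) = 7 \left(-40\right) = -280$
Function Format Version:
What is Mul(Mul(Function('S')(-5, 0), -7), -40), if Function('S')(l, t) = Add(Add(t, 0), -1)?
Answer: -280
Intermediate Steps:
Function('S')(l, t) = Add(-1, t) (Function('S')(l, t) = Add(t, -1) = Add(-1, t))
Mul(Mul(Function('S')(-5, 0), -7), -40) = Mul(Mul(Add(-1, 0), -7), -40) = Mul(Mul(-1, -7), -40) = Mul(7, -40) = -280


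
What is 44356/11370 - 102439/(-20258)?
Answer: 1031647639/115166730 ≈ 8.9579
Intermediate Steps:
44356/11370 - 102439/(-20258) = 44356*(1/11370) - 102439*(-1/20258) = 22178/5685 + 102439/20258 = 1031647639/115166730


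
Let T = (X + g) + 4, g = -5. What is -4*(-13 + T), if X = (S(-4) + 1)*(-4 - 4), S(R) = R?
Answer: -40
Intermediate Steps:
X = 24 (X = (-4 + 1)*(-4 - 4) = -3*(-8) = 24)
T = 23 (T = (24 - 5) + 4 = 19 + 4 = 23)
-4*(-13 + T) = -4*(-13 + 23) = -4*10 = -40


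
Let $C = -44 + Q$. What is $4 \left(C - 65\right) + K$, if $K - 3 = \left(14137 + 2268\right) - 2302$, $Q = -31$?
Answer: $13546$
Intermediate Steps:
$K = 14106$ ($K = 3 + \left(\left(14137 + 2268\right) - 2302\right) = 3 + \left(16405 - 2302\right) = 3 + 14103 = 14106$)
$C = -75$ ($C = -44 - 31 = -75$)
$4 \left(C - 65\right) + K = 4 \left(-75 - 65\right) + 14106 = 4 \left(-140\right) + 14106 = -560 + 14106 = 13546$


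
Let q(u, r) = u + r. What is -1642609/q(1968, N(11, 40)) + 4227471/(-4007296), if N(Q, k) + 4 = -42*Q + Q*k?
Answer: -3295315111973/3891084416 ≈ -846.89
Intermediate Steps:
N(Q, k) = -4 - 42*Q + Q*k (N(Q, k) = -4 + (-42*Q + Q*k) = -4 - 42*Q + Q*k)
q(u, r) = r + u
-1642609/q(1968, N(11, 40)) + 4227471/(-4007296) = -1642609/((-4 - 42*11 + 11*40) + 1968) + 4227471/(-4007296) = -1642609/((-4 - 462 + 440) + 1968) + 4227471*(-1/4007296) = -1642609/(-26 + 1968) - 4227471/4007296 = -1642609/1942 - 4227471/4007296 = -3295315111973/3891084416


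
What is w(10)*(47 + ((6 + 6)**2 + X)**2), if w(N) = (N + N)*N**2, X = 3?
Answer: 43312000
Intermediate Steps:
w(N) = 2*N**3 (w(N) = (2*N)*N**2 = 2*N**3)
w(10)*(47 + ((6 + 6)**2 + X)**2) = (2*10**3)*(47 + ((6 + 6)**2 + 3)**2) = (2*1000)*(47 + (12**2 + 3)**2) = 2000*(47 + (144 + 3)**2) = 2000*(47 + 147**2) = 2000*(47 + 21609) = 2000*21656 = 43312000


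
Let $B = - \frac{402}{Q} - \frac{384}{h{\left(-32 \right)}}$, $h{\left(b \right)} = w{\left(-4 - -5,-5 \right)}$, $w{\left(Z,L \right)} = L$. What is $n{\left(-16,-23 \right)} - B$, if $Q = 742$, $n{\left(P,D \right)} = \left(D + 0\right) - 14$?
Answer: $- \frac{210094}{1855} \approx -113.26$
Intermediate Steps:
$n{\left(P,D \right)} = -14 + D$ ($n{\left(P,D \right)} = D - 14 = -14 + D$)
$h{\left(b \right)} = -5$
$B = \frac{141459}{1855}$ ($B = - \frac{402}{742} - \frac{384}{-5} = \left(-402\right) \frac{1}{742} - - \frac{384}{5} = - \frac{201}{371} + \frac{384}{5} = \frac{141459}{1855} \approx 76.258$)
$n{\left(-16,-23 \right)} - B = \left(-14 - 23\right) - \frac{141459}{1855} = -37 - \frac{141459}{1855} = - \frac{210094}{1855}$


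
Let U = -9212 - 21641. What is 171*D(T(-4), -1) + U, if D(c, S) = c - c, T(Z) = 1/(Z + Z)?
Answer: -30853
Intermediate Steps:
T(Z) = 1/(2*Z)
D(c, S) = 0
U = -30853
171*D(T(-4), -1) + U = 171*0 - 30853 = 0 - 30853 = -30853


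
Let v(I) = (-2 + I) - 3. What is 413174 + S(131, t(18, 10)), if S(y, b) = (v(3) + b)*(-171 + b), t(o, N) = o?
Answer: 410726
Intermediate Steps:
v(I) = -5 + I
S(y, b) = (-171 + b)*(-2 + b) (S(y, b) = ((-5 + 3) + b)*(-171 + b) = (-2 + b)*(-171 + b) = (-171 + b)*(-2 + b))
413174 + S(131, t(18, 10)) = 413174 + (342 + 18² - 173*18) = 413174 + (342 + 324 - 3114) = 413174 - 2448 = 410726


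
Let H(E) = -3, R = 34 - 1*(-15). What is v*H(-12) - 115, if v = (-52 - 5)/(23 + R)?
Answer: -901/8 ≈ -112.63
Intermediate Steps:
R = 49 (R = 34 + 15 = 49)
v = -19/24 (v = (-52 - 5)/(23 + 49) = -57/72 = -57*1/72 = -19/24 ≈ -0.79167)
v*H(-12) - 115 = -19/24*(-3) - 115 = 19/8 - 115 = -901/8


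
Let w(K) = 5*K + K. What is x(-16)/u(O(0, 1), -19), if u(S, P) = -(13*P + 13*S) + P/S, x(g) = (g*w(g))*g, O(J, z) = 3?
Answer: -73728/605 ≈ -121.86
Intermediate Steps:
w(K) = 6*K
x(g) = 6*g³ (x(g) = (g*(6*g))*g = (6*g²)*g = 6*g³)
u(S, P) = -13*P - 13*S + P/S (u(S, P) = -(13*P + 13*S) + P/S = -13*(P + S) + P/S = (-13*P - 13*S) + P/S = -13*P - 13*S + P/S)
x(-16)/u(O(0, 1), -19) = (6*(-16)³)/(((-19 - 13*3*(-19 + 3))/3)) = (6*(-4096))/(((-19 - 13*3*(-16))/3)) = -24576*3/(-19 + 624) = -24576/((⅓)*605) = -24576/605/3 = -24576*3/605 = -73728/605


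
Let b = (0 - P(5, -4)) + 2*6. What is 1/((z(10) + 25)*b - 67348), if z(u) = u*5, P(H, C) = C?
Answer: -1/66148 ≈ -1.5118e-5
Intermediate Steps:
b = 16 (b = (0 - 1*(-4)) + 2*6 = (0 + 4) + 12 = 4 + 12 = 16)
z(u) = 5*u
1/((z(10) + 25)*b - 67348) = 1/((5*10 + 25)*16 - 67348) = 1/((50 + 25)*16 - 67348) = 1/(75*16 - 67348) = 1/(1200 - 67348) = 1/(-66148) = -1/66148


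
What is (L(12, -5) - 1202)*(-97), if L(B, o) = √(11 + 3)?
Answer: 116594 - 97*√14 ≈ 1.1623e+5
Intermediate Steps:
L(B, o) = √14
(L(12, -5) - 1202)*(-97) = (√14 - 1202)*(-97) = (-1202 + √14)*(-97) = 116594 - 97*√14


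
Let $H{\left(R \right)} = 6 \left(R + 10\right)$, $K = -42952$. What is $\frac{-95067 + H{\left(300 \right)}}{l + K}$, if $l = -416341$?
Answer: $\frac{93207}{459293} \approx 0.20294$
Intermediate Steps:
$H{\left(R \right)} = 60 + 6 R$ ($H{\left(R \right)} = 6 \left(10 + R\right) = 60 + 6 R$)
$\frac{-95067 + H{\left(300 \right)}}{l + K} = \frac{-95067 + \left(60 + 6 \cdot 300\right)}{-416341 - 42952} = \frac{-95067 + \left(60 + 1800\right)}{-459293} = \left(-95067 + 1860\right) \left(- \frac{1}{459293}\right) = \left(-93207\right) \left(- \frac{1}{459293}\right) = \frac{93207}{459293}$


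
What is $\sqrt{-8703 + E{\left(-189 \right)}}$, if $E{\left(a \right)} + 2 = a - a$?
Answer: $i \sqrt{8705} \approx 93.301 i$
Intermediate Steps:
$E{\left(a \right)} = -2$ ($E{\left(a \right)} = -2 + \left(a - a\right) = -2 + 0 = -2$)
$\sqrt{-8703 + E{\left(-189 \right)}} = \sqrt{-8703 - 2} = \sqrt{-8705} = i \sqrt{8705}$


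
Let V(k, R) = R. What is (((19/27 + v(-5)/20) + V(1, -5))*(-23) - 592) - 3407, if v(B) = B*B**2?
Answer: -405695/108 ≈ -3756.4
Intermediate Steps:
v(B) = B**3
(((19/27 + v(-5)/20) + V(1, -5))*(-23) - 592) - 3407 = (((19/27 + (-5)**3/20) - 5)*(-23) - 592) - 3407 = (((19*(1/27) - 125*1/20) - 5)*(-23) - 592) - 3407 = (((19/27 - 25/4) - 5)*(-23) - 592) - 3407 = ((-599/108 - 5)*(-23) - 592) - 3407 = (-1139/108*(-23) - 592) - 3407 = (26197/108 - 592) - 3407 = -37739/108 - 3407 = -405695/108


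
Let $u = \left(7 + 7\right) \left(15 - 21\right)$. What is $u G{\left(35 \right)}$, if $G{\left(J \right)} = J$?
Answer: $-2940$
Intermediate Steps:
$u = -84$ ($u = 14 \left(-6\right) = -84$)
$u G{\left(35 \right)} = \left(-84\right) 35 = -2940$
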